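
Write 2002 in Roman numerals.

Convert 2002 to Roman numerals:
  2002 contains 2×1000 (MM)
  2 contains 2×1 (II)

MMII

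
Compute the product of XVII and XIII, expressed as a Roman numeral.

XVII = 17
XIII = 13
17 × 13 = 221

CCXXI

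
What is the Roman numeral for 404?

Convert 404 to Roman numerals:
  404 contains 1×400 (CD)
  4 contains 1×4 (IV)

CDIV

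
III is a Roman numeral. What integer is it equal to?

III: I=1, I=1, I=1
1 + 1 + 1 = 3

3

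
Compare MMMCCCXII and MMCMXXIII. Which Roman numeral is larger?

MMMCCCXII = 3312
MMCMXXIII = 2923
3312 is larger

MMMCCCXII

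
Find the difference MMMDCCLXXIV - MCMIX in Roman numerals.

MMMDCCLXXIV = 3774
MCMIX = 1909
3774 - 1909 = 1865

MDCCCLXV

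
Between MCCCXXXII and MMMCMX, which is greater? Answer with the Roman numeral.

MCCCXXXII = 1332
MMMCMX = 3910
3910 is larger

MMMCMX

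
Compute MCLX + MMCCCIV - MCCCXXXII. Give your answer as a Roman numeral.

MCLX = 1160, MMCCCIV = 2304, MCCCXXXII = 1332
1160 + 2304 = 3464
3464 - 1332 = 2132

MMCXXXII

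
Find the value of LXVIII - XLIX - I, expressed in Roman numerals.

LXVIII = 68, XLIX = 49, I = 1
68 - 49 = 19
19 - 1 = 18

XVIII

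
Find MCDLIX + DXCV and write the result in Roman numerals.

MCDLIX = 1459
DXCV = 595
1459 + 595 = 2054

MMLIV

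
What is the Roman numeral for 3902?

Convert 3902 to Roman numerals:
  3902 contains 3×1000 (MMM)
  902 contains 1×900 (CM)
  2 contains 2×1 (II)

MMMCMII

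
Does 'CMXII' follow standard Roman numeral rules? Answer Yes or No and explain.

'CMXII': Check the rules: uses only the symbols I, V, X, L, C, D, M; no symbol is repeated more than three times in a row; V, L and D each appear at most once; the only place a smaller symbol precedes a larger one is the allowed subtractive pair CM, the symbol right after such a pair (if any) is smaller than the pair's first symbol, and otherwise the values never increase from left to right. Value: CM (900) + X (10) + I (1) + I (1) = 912. So it is a valid standard Roman numeral.

Yes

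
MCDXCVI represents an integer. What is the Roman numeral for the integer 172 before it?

MCDXCVI = 1496
1496 - 172 = 1324

MCCCXXIV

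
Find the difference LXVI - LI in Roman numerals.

LXVI = 66
LI = 51
66 - 51 = 15

XV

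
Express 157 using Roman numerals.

Convert 157 to Roman numerals:
  157 contains 1×100 (C)
  57 contains 1×50 (L)
  7 contains 1×5 (V)
  2 contains 2×1 (II)

CLVII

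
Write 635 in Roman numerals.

Convert 635 to Roman numerals:
  635 contains 1×500 (D)
  135 contains 1×100 (C)
  35 contains 3×10 (XXX)
  5 contains 1×5 (V)

DCXXXV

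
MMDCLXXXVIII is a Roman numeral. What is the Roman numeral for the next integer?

MMDCLXXXVIII = 2688, so the next integer is 2688 + 1 = 2689

MMDCLXXXIX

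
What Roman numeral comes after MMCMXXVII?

MMCMXXVII = 2927, so the next integer is 2927 + 1 = 2928

MMCMXXVIII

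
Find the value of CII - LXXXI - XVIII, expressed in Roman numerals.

CII = 102, LXXXI = 81, XVIII = 18
102 - 81 = 21
21 - 18 = 3

III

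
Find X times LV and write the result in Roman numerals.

X = 10
LV = 55
10 × 55 = 550

DL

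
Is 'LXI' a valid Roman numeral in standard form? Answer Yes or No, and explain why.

'LXI': Check the rules: uses only the symbols I, V, X, L, C, D, M; no symbol is repeated more than three times in a row; V, L and D each appear at most once; no smaller symbol precedes a larger one (values never increase from left to right). Value: L (50) + X (10) + I (1) = 61. So it is a valid standard Roman numeral.

Yes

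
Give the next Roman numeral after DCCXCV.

DCCXCV = 795, so the next integer is 795 + 1 = 796

DCCXCVI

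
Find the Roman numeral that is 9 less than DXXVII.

DXXVII = 527
527 - 9 = 518

DXVIII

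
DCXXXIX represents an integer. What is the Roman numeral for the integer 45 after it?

DCXXXIX = 639
639 + 45 = 684

DCLXXXIV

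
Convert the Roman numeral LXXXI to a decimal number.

LXXXI: L=50, X=10, X=10, X=10, I=1
50 + 10 + 10 + 10 + 1 = 81

81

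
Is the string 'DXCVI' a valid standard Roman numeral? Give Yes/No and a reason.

'DXCVI': Check the rules: uses only the symbols I, V, X, L, C, D, M; no symbol is repeated more than three times in a row; V, L and D each appear at most once; the only place a smaller symbol precedes a larger one is the allowed subtractive pair XC, the symbol right after such a pair (if any) is smaller than the pair's first symbol, and otherwise the values never increase from left to right. Value: D (500) + XC (90) + V (5) + I (1) = 596. So it is a valid standard Roman numeral.

Yes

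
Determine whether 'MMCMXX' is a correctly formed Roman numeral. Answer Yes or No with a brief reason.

'MMCMXX': Check the rules: uses only the symbols I, V, X, L, C, D, M; no symbol is repeated more than three times in a row; V, L and D each appear at most once; the only place a smaller symbol precedes a larger one is the allowed subtractive pair CM, the symbol right after such a pair (if any) is smaller than the pair's first symbol, and otherwise the values never increase from left to right. Value: M (1000) + M (1000) + CM (900) + X (10) + X (10) = 2920. So it is a valid standard Roman numeral.

Yes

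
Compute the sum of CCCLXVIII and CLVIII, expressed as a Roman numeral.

CCCLXVIII = 368
CLVIII = 158
368 + 158 = 526

DXXVI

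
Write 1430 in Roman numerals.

Convert 1430 to Roman numerals:
  1430 contains 1×1000 (M)
  430 contains 1×400 (CD)
  30 contains 3×10 (XXX)

MCDXXX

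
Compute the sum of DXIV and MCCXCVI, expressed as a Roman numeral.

DXIV = 514
MCCXCVI = 1296
514 + 1296 = 1810

MDCCCX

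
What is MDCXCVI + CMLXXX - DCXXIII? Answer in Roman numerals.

MDCXCVI = 1696, CMLXXX = 980, DCXXIII = 623
1696 + 980 = 2676
2676 - 623 = 2053

MMLIII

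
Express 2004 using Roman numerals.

Convert 2004 to Roman numerals:
  2004 contains 2×1000 (MM)
  4 contains 1×4 (IV)

MMIV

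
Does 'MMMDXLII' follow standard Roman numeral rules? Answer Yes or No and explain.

'MMMDXLII': Check the rules: uses only the symbols I, V, X, L, C, D, M; no symbol is repeated more than three times in a row; V, L and D each appear at most once; the only place a smaller symbol precedes a larger one is the allowed subtractive pair XL, the symbol right after such a pair (if any) is smaller than the pair's first symbol, and otherwise the values never increase from left to right. Value: M (1000) + M (1000) + M (1000) + D (500) + XL (40) + I (1) + I (1) = 3542. So it is a valid standard Roman numeral.

Yes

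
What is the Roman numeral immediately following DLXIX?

DLXIX = 569; next is 570

DLXX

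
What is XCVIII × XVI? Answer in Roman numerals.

XCVIII = 98
XVI = 16
98 × 16 = 1568

MDLXVIII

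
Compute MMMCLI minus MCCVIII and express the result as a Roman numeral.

MMMCLI = 3151
MCCVIII = 1208
3151 - 1208 = 1943

MCMXLIII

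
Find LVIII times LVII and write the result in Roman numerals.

LVIII = 58
LVII = 57
58 × 57 = 3306

MMMCCCVI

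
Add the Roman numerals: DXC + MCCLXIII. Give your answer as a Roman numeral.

DXC = 590
MCCLXIII = 1263
590 + 1263 = 1853

MDCCCLIII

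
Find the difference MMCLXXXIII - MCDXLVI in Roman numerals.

MMCLXXXIII = 2183
MCDXLVI = 1446
2183 - 1446 = 737

DCCXXXVII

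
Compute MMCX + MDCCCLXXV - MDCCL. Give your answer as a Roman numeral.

MMCX = 2110, MDCCCLXXV = 1875, MDCCL = 1750
2110 + 1875 = 3985
3985 - 1750 = 2235

MMCCXXXV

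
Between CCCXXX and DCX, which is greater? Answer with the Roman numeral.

CCCXXX = 330
DCX = 610
610 is larger

DCX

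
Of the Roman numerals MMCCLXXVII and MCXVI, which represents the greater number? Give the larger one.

MMCCLXXVII = 2277
MCXVI = 1116
2277 is larger

MMCCLXXVII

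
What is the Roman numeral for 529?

Convert 529 to Roman numerals:
  529 contains 1×500 (D)
  29 contains 2×10 (XX)
  9 contains 1×9 (IX)

DXXIX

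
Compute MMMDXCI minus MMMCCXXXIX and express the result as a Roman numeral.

MMMDXCI = 3591
MMMCCXXXIX = 3239
3591 - 3239 = 352

CCCLII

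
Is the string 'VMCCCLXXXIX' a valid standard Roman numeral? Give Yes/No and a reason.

'VMCCCLXXXIX': Invalid subtractive combination: VM

No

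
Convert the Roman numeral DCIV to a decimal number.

DCIV: D=500, C=100, IV=4
500 + 100 + 4 = 604

604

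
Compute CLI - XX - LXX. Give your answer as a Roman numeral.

CLI = 151, XX = 20, LXX = 70
151 - 20 = 131
131 - 70 = 61

LXI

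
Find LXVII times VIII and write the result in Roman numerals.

LXVII = 67
VIII = 8
67 × 8 = 536

DXXXVI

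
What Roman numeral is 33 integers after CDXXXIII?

CDXXXIII = 433
433 + 33 = 466

CDLXVI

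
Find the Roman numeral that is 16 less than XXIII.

XXIII = 23
23 - 16 = 7

VII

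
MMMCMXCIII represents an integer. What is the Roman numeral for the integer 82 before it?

MMMCMXCIII = 3993
3993 - 82 = 3911

MMMCMXI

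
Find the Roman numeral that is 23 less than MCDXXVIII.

MCDXXVIII = 1428
1428 - 23 = 1405

MCDV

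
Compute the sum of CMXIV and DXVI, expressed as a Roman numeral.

CMXIV = 914
DXVI = 516
914 + 516 = 1430

MCDXXX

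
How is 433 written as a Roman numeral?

Convert 433 to Roman numerals:
  433 contains 1×400 (CD)
  33 contains 3×10 (XXX)
  3 contains 3×1 (III)

CDXXXIII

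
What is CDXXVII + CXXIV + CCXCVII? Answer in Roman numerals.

CDXXVII = 427, CXXIV = 124, CCXCVII = 297
427 + 124 = 551
551 + 297 = 848

DCCCXLVIII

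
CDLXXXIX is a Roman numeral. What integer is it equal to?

CDLXXXIX: CD=400, L=50, X=10, X=10, X=10, IX=9
400 + 50 + 10 + 10 + 10 + 9 = 489

489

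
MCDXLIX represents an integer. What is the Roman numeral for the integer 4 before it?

MCDXLIX = 1449
1449 - 4 = 1445

MCDXLV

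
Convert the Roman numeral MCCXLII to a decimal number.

MCCXLII: M=1000, C=100, C=100, XL=40, I=1, I=1
1000 + 100 + 100 + 40 + 1 + 1 = 1242

1242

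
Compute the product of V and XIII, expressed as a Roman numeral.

V = 5
XIII = 13
5 × 13 = 65

LXV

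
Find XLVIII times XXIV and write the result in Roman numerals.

XLVIII = 48
XXIV = 24
48 × 24 = 1152

MCLII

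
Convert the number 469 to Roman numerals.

Convert 469 to Roman numerals:
  469 contains 1×400 (CD)
  69 contains 1×50 (L)
  19 contains 1×10 (X)
  9 contains 1×9 (IX)

CDLXIX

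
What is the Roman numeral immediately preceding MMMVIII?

MMMVIII = 3008, so the previous integer is 3008 - 1 = 3007

MMMVII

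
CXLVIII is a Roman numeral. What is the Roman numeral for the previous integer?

CXLVIII = 148, so the previous integer is 148 - 1 = 147

CXLVII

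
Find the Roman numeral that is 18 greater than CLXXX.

CLXXX = 180
180 + 18 = 198

CXCVIII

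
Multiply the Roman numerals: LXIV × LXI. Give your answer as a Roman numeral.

LXIV = 64
LXI = 61
64 × 61 = 3904

MMMCMIV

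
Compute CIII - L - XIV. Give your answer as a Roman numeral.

CIII = 103, L = 50, XIV = 14
103 - 50 = 53
53 - 14 = 39

XXXIX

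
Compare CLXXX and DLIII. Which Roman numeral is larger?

CLXXX = 180
DLIII = 553
553 is larger

DLIII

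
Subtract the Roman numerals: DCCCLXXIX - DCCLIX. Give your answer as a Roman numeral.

DCCCLXXIX = 879
DCCLIX = 759
879 - 759 = 120

CXX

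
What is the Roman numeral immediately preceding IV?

IV = 4; previous is 3

III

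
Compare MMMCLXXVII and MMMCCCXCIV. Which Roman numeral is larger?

MMMCLXXVII = 3177
MMMCCCXCIV = 3394
3394 is larger

MMMCCCXCIV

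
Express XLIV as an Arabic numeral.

XLIV: XL=40, IV=4
40 + 4 = 44

44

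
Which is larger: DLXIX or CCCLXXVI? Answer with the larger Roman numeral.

DLXIX = 569
CCCLXXVI = 376
569 is larger

DLXIX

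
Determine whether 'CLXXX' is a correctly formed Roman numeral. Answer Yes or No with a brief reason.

'CLXXX': Check the rules: uses only the symbols I, V, X, L, C, D, M; no symbol is repeated more than three times in a row; V, L and D each appear at most once; no smaller symbol precedes a larger one (values never increase from left to right). Value: C (100) + L (50) + X (10) + X (10) + X (10) = 180. So it is a valid standard Roman numeral.

Yes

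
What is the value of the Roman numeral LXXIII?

LXXIII: L=50, X=10, X=10, I=1, I=1, I=1
50 + 10 + 10 + 1 + 1 + 1 = 73

73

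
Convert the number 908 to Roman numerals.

Convert 908 to Roman numerals:
  908 contains 1×900 (CM)
  8 contains 1×5 (V)
  3 contains 3×1 (III)

CMVIII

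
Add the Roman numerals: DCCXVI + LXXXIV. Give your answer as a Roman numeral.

DCCXVI = 716
LXXXIV = 84
716 + 84 = 800

DCCC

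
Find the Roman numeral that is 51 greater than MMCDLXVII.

MMCDLXVII = 2467
2467 + 51 = 2518

MMDXVIII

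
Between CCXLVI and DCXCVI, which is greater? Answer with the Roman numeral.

CCXLVI = 246
DCXCVI = 696
696 is larger

DCXCVI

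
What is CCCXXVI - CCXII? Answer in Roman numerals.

CCCXXVI = 326
CCXII = 212
326 - 212 = 114

CXIV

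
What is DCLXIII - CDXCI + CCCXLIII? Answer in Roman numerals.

DCLXIII = 663, CDXCI = 491, CCCXLIII = 343
663 - 491 = 172
172 + 343 = 515

DXV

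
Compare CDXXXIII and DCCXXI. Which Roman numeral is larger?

CDXXXIII = 433
DCCXXI = 721
721 is larger

DCCXXI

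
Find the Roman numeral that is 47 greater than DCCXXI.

DCCXXI = 721
721 + 47 = 768

DCCLXVIII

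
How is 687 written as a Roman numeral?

Convert 687 to Roman numerals:
  687 contains 1×500 (D)
  187 contains 1×100 (C)
  87 contains 1×50 (L)
  37 contains 3×10 (XXX)
  7 contains 1×5 (V)
  2 contains 2×1 (II)

DCLXXXVII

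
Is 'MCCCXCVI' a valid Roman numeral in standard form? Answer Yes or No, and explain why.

'MCCCXCVI': Check the rules: uses only the symbols I, V, X, L, C, D, M; no symbol is repeated more than three times in a row; V, L and D each appear at most once; the only place a smaller symbol precedes a larger one is the allowed subtractive pair XC, the symbol right after such a pair (if any) is smaller than the pair's first symbol, and otherwise the values never increase from left to right. Value: M (1000) + C (100) + C (100) + C (100) + XC (90) + V (5) + I (1) = 1396. So it is a valid standard Roman numeral.

Yes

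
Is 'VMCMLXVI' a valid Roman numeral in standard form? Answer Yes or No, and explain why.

'VMCMLXVI': V should not appear more than once

No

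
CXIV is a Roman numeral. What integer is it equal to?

CXIV: C=100, X=10, IV=4
100 + 10 + 4 = 114

114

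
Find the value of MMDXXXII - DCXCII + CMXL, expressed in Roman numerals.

MMDXXXII = 2532, DCXCII = 692, CMXL = 940
2532 - 692 = 1840
1840 + 940 = 2780

MMDCCLXXX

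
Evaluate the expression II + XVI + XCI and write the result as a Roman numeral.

II = 2, XVI = 16, XCI = 91
2 + 16 = 18
18 + 91 = 109

CIX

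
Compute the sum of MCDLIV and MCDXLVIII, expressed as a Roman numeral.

MCDLIV = 1454
MCDXLVIII = 1448
1454 + 1448 = 2902

MMCMII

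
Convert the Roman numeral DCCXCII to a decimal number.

DCCXCII: D=500, C=100, C=100, XC=90, I=1, I=1
500 + 100 + 100 + 90 + 1 + 1 = 792

792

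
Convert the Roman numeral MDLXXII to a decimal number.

MDLXXII: M=1000, D=500, L=50, X=10, X=10, I=1, I=1
1000 + 500 + 50 + 10 + 10 + 1 + 1 = 1572

1572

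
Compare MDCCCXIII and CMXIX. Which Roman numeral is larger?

MDCCCXIII = 1813
CMXIX = 919
1813 is larger

MDCCCXIII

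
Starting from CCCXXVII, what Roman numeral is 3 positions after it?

CCCXXVII = 327
327 + 3 = 330

CCCXXX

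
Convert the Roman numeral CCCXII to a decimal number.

CCCXII: C=100, C=100, C=100, X=10, I=1, I=1
100 + 100 + 100 + 10 + 1 + 1 = 312

312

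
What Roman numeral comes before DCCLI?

DCCLI = 751; previous is 750

DCCL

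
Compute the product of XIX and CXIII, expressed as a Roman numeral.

XIX = 19
CXIII = 113
19 × 113 = 2147

MMCXLVII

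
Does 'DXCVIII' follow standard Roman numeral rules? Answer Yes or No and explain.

'DXCVIII': Check the rules: uses only the symbols I, V, X, L, C, D, M; no symbol is repeated more than three times in a row; V, L and D each appear at most once; the only place a smaller symbol precedes a larger one is the allowed subtractive pair XC, the symbol right after such a pair (if any) is smaller than the pair's first symbol, and otherwise the values never increase from left to right. Value: D (500) + XC (90) + V (5) + I (1) + I (1) + I (1) = 598. So it is a valid standard Roman numeral.

Yes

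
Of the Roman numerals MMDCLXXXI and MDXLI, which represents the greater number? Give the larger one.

MMDCLXXXI = 2681
MDXLI = 1541
2681 is larger

MMDCLXXXI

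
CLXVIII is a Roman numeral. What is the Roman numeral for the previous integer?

CLXVIII = 168; previous is 167

CLXVII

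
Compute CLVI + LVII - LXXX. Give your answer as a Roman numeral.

CLVI = 156, LVII = 57, LXXX = 80
156 + 57 = 213
213 - 80 = 133

CXXXIII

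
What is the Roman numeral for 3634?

Convert 3634 to Roman numerals:
  3634 contains 3×1000 (MMM)
  634 contains 1×500 (D)
  134 contains 1×100 (C)
  34 contains 3×10 (XXX)
  4 contains 1×4 (IV)

MMMDCXXXIV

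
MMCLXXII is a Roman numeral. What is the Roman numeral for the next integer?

MMCLXXII = 2172; next is 2173

MMCLXXIII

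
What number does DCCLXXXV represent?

DCCLXXXV: D=500, C=100, C=100, L=50, X=10, X=10, X=10, V=5
500 + 100 + 100 + 50 + 10 + 10 + 10 + 5 = 785

785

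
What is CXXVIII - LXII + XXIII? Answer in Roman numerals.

CXXVIII = 128, LXII = 62, XXIII = 23
128 - 62 = 66
66 + 23 = 89

LXXXIX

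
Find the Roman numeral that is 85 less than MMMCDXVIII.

MMMCDXVIII = 3418
3418 - 85 = 3333

MMMCCCXXXIII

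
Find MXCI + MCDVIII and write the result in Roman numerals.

MXCI = 1091
MCDVIII = 1408
1091 + 1408 = 2499

MMCDXCIX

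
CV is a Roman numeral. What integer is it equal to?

CV: C=100, V=5
100 + 5 = 105

105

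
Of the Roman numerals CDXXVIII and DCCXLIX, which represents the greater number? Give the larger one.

CDXXVIII = 428
DCCXLIX = 749
749 is larger

DCCXLIX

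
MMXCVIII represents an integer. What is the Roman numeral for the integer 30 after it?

MMXCVIII = 2098
2098 + 30 = 2128

MMCXXVIII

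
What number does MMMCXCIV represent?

MMMCXCIV: M=1000, M=1000, M=1000, C=100, XC=90, IV=4
1000 + 1000 + 1000 + 100 + 90 + 4 = 3194

3194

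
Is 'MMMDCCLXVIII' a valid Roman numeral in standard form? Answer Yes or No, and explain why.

'MMMDCCLXVIII': Check the rules: uses only the symbols I, V, X, L, C, D, M; no symbol is repeated more than three times in a row; V, L and D each appear at most once; no smaller symbol precedes a larger one (values never increase from left to right). Value: M (1000) + M (1000) + M (1000) + D (500) + C (100) + C (100) + L (50) + X (10) + V (5) + I (1) + I (1) + I (1) = 3768. So it is a valid standard Roman numeral.

Yes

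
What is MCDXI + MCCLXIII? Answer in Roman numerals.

MCDXI = 1411
MCCLXIII = 1263
1411 + 1263 = 2674

MMDCLXXIV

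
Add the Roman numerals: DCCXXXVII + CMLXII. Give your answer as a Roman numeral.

DCCXXXVII = 737
CMLXII = 962
737 + 962 = 1699

MDCXCIX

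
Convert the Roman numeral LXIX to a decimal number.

LXIX: L=50, X=10, IX=9
50 + 10 + 9 = 69

69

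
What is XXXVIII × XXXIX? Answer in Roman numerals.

XXXVIII = 38
XXXIX = 39
38 × 39 = 1482

MCDLXXXII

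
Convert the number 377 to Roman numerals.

Convert 377 to Roman numerals:
  377 contains 3×100 (CCC)
  77 contains 1×50 (L)
  27 contains 2×10 (XX)
  7 contains 1×5 (V)
  2 contains 2×1 (II)

CCCLXXVII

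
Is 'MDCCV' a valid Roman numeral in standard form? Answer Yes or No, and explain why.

'MDCCV': Check the rules: uses only the symbols I, V, X, L, C, D, M; no symbol is repeated more than three times in a row; V, L and D each appear at most once; no smaller symbol precedes a larger one (values never increase from left to right). Value: M (1000) + D (500) + C (100) + C (100) + V (5) = 1705. So it is a valid standard Roman numeral.

Yes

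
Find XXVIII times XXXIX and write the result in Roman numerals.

XXVIII = 28
XXXIX = 39
28 × 39 = 1092

MXCII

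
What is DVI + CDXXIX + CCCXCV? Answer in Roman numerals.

DVI = 506, CDXXIX = 429, CCCXCV = 395
506 + 429 = 935
935 + 395 = 1330

MCCCXXX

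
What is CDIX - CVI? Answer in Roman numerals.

CDIX = 409
CVI = 106
409 - 106 = 303

CCCIII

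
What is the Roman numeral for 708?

Convert 708 to Roman numerals:
  708 contains 1×500 (D)
  208 contains 2×100 (CC)
  8 contains 1×5 (V)
  3 contains 3×1 (III)

DCCVIII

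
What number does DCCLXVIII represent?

DCCLXVIII: D=500, C=100, C=100, L=50, X=10, V=5, I=1, I=1, I=1
500 + 100 + 100 + 50 + 10 + 5 + 1 + 1 + 1 = 768

768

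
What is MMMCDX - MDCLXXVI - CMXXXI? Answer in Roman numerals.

MMMCDX = 3410, MDCLXXVI = 1676, CMXXXI = 931
3410 - 1676 = 1734
1734 - 931 = 803

DCCCIII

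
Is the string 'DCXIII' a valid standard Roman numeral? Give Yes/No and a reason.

'DCXIII': Check the rules: uses only the symbols I, V, X, L, C, D, M; no symbol is repeated more than three times in a row; V, L and D each appear at most once; no smaller symbol precedes a larger one (values never increase from left to right). Value: D (500) + C (100) + X (10) + I (1) + I (1) + I (1) = 613. So it is a valid standard Roman numeral.

Yes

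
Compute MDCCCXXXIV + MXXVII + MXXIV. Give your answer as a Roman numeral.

MDCCCXXXIV = 1834, MXXVII = 1027, MXXIV = 1024
1834 + 1027 = 2861
2861 + 1024 = 3885

MMMDCCCLXXXV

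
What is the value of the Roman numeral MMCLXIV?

MMCLXIV: M=1000, M=1000, C=100, L=50, X=10, IV=4
1000 + 1000 + 100 + 50 + 10 + 4 = 2164

2164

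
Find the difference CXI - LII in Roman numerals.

CXI = 111
LII = 52
111 - 52 = 59

LIX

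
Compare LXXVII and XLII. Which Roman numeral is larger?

LXXVII = 77
XLII = 42
77 is larger

LXXVII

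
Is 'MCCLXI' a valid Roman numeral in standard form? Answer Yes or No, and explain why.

'MCCLXI': Check the rules: uses only the symbols I, V, X, L, C, D, M; no symbol is repeated more than three times in a row; V, L and D each appear at most once; no smaller symbol precedes a larger one (values never increase from left to right). Value: M (1000) + C (100) + C (100) + L (50) + X (10) + I (1) = 1261. So it is a valid standard Roman numeral.

Yes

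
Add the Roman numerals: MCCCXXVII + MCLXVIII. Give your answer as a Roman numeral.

MCCCXXVII = 1327
MCLXVIII = 1168
1327 + 1168 = 2495

MMCDXCV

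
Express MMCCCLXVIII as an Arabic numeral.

MMCCCLXVIII: M=1000, M=1000, C=100, C=100, C=100, L=50, X=10, V=5, I=1, I=1, I=1
1000 + 1000 + 100 + 100 + 100 + 50 + 10 + 5 + 1 + 1 + 1 = 2368

2368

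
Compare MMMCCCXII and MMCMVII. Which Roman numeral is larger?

MMMCCCXII = 3312
MMCMVII = 2907
3312 is larger

MMMCCCXII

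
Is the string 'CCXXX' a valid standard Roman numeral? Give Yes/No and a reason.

'CCXXX': Check the rules: uses only the symbols I, V, X, L, C, D, M; no symbol is repeated more than three times in a row; V, L and D each appear at most once; no smaller symbol precedes a larger one (values never increase from left to right). Value: C (100) + C (100) + X (10) + X (10) + X (10) = 230. So it is a valid standard Roman numeral.

Yes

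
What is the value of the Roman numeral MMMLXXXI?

MMMLXXXI: M=1000, M=1000, M=1000, L=50, X=10, X=10, X=10, I=1
1000 + 1000 + 1000 + 50 + 10 + 10 + 10 + 1 = 3081

3081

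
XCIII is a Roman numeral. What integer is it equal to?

XCIII: XC=90, I=1, I=1, I=1
90 + 1 + 1 + 1 = 93

93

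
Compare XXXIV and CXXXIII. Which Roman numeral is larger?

XXXIV = 34
CXXXIII = 133
133 is larger

CXXXIII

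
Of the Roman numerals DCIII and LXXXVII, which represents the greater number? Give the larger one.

DCIII = 603
LXXXVII = 87
603 is larger

DCIII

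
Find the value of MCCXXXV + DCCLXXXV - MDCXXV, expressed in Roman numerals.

MCCXXXV = 1235, DCCLXXXV = 785, MDCXXV = 1625
1235 + 785 = 2020
2020 - 1625 = 395

CCCXCV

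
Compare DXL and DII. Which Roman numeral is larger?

DXL = 540
DII = 502
540 is larger

DXL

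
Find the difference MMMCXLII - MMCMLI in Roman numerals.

MMMCXLII = 3142
MMCMLI = 2951
3142 - 2951 = 191

CXCI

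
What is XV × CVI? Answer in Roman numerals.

XV = 15
CVI = 106
15 × 106 = 1590

MDXC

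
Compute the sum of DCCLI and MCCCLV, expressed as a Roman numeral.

DCCLI = 751
MCCCLV = 1355
751 + 1355 = 2106

MMCVI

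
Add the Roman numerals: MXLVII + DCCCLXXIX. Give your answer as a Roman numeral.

MXLVII = 1047
DCCCLXXIX = 879
1047 + 879 = 1926

MCMXXVI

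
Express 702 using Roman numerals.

Convert 702 to Roman numerals:
  702 contains 1×500 (D)
  202 contains 2×100 (CC)
  2 contains 2×1 (II)

DCCII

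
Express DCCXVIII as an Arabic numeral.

DCCXVIII: D=500, C=100, C=100, X=10, V=5, I=1, I=1, I=1
500 + 100 + 100 + 10 + 5 + 1 + 1 + 1 = 718

718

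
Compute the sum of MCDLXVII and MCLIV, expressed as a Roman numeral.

MCDLXVII = 1467
MCLIV = 1154
1467 + 1154 = 2621

MMDCXXI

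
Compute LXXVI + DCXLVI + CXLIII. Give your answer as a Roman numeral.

LXXVI = 76, DCXLVI = 646, CXLIII = 143
76 + 646 = 722
722 + 143 = 865

DCCCLXV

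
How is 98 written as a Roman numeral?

Convert 98 to Roman numerals:
  98 contains 1×90 (XC)
  8 contains 1×5 (V)
  3 contains 3×1 (III)

XCVIII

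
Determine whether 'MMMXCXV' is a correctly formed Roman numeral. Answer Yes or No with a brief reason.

'MMMXCXV': X cannot come right after the subtractive pair XC: once X is subtracted in XC, the next symbol must be smaller than X

No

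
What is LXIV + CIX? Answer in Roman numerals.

LXIV = 64
CIX = 109
64 + 109 = 173

CLXXIII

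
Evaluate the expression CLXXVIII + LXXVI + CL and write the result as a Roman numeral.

CLXXVIII = 178, LXXVI = 76, CL = 150
178 + 76 = 254
254 + 150 = 404

CDIV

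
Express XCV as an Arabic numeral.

XCV: XC=90, V=5
90 + 5 = 95

95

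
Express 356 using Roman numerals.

Convert 356 to Roman numerals:
  356 contains 3×100 (CCC)
  56 contains 1×50 (L)
  6 contains 1×5 (V)
  1 contains 1×1 (I)

CCCLVI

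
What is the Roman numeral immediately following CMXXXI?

CMXXXI = 931; next is 932

CMXXXII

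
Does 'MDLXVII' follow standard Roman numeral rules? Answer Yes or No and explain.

'MDLXVII': Check the rules: uses only the symbols I, V, X, L, C, D, M; no symbol is repeated more than three times in a row; V, L and D each appear at most once; no smaller symbol precedes a larger one (values never increase from left to right). Value: M (1000) + D (500) + L (50) + X (10) + V (5) + I (1) + I (1) = 1567. So it is a valid standard Roman numeral.

Yes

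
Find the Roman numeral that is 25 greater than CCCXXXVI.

CCCXXXVI = 336
336 + 25 = 361

CCCLXI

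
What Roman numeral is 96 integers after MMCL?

MMCL = 2150
2150 + 96 = 2246

MMCCXLVI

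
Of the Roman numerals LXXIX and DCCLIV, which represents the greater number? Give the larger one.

LXXIX = 79
DCCLIV = 754
754 is larger

DCCLIV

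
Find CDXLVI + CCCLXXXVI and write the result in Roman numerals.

CDXLVI = 446
CCCLXXXVI = 386
446 + 386 = 832

DCCCXXXII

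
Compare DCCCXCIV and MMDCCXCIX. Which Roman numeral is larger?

DCCCXCIV = 894
MMDCCXCIX = 2799
2799 is larger

MMDCCXCIX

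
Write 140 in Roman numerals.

Convert 140 to Roman numerals:
  140 contains 1×100 (C)
  40 contains 1×40 (XL)

CXL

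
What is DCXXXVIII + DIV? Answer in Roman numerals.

DCXXXVIII = 638
DIV = 504
638 + 504 = 1142

MCXLII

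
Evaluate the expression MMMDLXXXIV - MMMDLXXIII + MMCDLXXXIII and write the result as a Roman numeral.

MMMDLXXXIV = 3584, MMMDLXXIII = 3573, MMCDLXXXIII = 2483
3584 - 3573 = 11
11 + 2483 = 2494

MMCDXCIV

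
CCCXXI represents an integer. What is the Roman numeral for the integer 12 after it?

CCCXXI = 321
321 + 12 = 333

CCCXXXIII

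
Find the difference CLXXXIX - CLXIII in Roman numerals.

CLXXXIX = 189
CLXIII = 163
189 - 163 = 26

XXVI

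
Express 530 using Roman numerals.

Convert 530 to Roman numerals:
  530 contains 1×500 (D)
  30 contains 3×10 (XXX)

DXXX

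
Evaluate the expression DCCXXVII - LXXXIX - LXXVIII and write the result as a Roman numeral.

DCCXXVII = 727, LXXXIX = 89, LXXVIII = 78
727 - 89 = 638
638 - 78 = 560

DLX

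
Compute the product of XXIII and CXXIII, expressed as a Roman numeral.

XXIII = 23
CXXIII = 123
23 × 123 = 2829

MMDCCCXXIX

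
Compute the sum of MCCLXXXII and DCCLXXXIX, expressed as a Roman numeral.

MCCLXXXII = 1282
DCCLXXXIX = 789
1282 + 789 = 2071

MMLXXI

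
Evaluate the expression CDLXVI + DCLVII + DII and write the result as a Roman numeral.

CDLXVI = 466, DCLVII = 657, DII = 502
466 + 657 = 1123
1123 + 502 = 1625

MDCXXV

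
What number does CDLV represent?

CDLV: CD=400, L=50, V=5
400 + 50 + 5 = 455

455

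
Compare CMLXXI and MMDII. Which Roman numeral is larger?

CMLXXI = 971
MMDII = 2502
2502 is larger

MMDII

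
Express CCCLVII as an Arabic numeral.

CCCLVII: C=100, C=100, C=100, L=50, V=5, I=1, I=1
100 + 100 + 100 + 50 + 5 + 1 + 1 = 357

357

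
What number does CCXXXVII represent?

CCXXXVII: C=100, C=100, X=10, X=10, X=10, V=5, I=1, I=1
100 + 100 + 10 + 10 + 10 + 5 + 1 + 1 = 237

237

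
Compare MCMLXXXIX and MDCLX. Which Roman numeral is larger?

MCMLXXXIX = 1989
MDCLX = 1660
1989 is larger

MCMLXXXIX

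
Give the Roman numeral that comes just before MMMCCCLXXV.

MMMCCCLXXV = 3375; previous is 3374

MMMCCCLXXIV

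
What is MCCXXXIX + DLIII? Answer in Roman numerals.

MCCXXXIX = 1239
DLIII = 553
1239 + 553 = 1792

MDCCXCII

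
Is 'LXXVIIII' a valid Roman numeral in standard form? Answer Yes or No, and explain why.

'LXXVIIII': More than 3 consecutive I's

No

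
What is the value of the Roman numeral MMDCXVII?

MMDCXVII: M=1000, M=1000, D=500, C=100, X=10, V=5, I=1, I=1
1000 + 1000 + 500 + 100 + 10 + 5 + 1 + 1 = 2617

2617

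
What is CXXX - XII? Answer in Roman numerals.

CXXX = 130
XII = 12
130 - 12 = 118

CXVIII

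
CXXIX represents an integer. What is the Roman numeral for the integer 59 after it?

CXXIX = 129
129 + 59 = 188

CLXXXVIII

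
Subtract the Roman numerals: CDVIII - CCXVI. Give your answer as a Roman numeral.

CDVIII = 408
CCXVI = 216
408 - 216 = 192

CXCII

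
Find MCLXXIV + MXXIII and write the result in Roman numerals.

MCLXXIV = 1174
MXXIII = 1023
1174 + 1023 = 2197

MMCXCVII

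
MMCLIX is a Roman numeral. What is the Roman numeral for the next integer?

MMCLIX = 2159, so the next integer is 2159 + 1 = 2160

MMCLX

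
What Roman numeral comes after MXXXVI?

MXXXVI = 1036; next is 1037

MXXXVII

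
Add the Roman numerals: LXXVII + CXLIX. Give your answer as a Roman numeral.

LXXVII = 77
CXLIX = 149
77 + 149 = 226

CCXXVI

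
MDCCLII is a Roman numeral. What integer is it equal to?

MDCCLII: M=1000, D=500, C=100, C=100, L=50, I=1, I=1
1000 + 500 + 100 + 100 + 50 + 1 + 1 = 1752

1752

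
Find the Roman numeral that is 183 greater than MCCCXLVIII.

MCCCXLVIII = 1348
1348 + 183 = 1531

MDXXXI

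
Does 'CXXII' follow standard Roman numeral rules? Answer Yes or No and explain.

'CXXII': Check the rules: uses only the symbols I, V, X, L, C, D, M; no symbol is repeated more than three times in a row; V, L and D each appear at most once; no smaller symbol precedes a larger one (values never increase from left to right). Value: C (100) + X (10) + X (10) + I (1) + I (1) = 122. So it is a valid standard Roman numeral.

Yes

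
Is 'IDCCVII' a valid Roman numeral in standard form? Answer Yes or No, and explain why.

'IDCCVII': Invalid subtractive combination: ID

No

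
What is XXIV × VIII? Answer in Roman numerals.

XXIV = 24
VIII = 8
24 × 8 = 192

CXCII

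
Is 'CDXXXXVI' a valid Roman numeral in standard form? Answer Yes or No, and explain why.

'CDXXXXVI': More than 3 consecutive X's

No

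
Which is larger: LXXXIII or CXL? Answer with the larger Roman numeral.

LXXXIII = 83
CXL = 140
140 is larger

CXL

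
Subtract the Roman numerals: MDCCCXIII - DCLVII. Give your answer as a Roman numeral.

MDCCCXIII = 1813
DCLVII = 657
1813 - 657 = 1156

MCLVI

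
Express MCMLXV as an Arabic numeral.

MCMLXV: M=1000, CM=900, L=50, X=10, V=5
1000 + 900 + 50 + 10 + 5 = 1965

1965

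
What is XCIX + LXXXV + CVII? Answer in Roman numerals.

XCIX = 99, LXXXV = 85, CVII = 107
99 + 85 = 184
184 + 107 = 291

CCXCI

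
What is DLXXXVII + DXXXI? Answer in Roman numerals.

DLXXXVII = 587
DXXXI = 531
587 + 531 = 1118

MCXVIII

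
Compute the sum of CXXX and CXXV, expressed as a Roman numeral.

CXXX = 130
CXXV = 125
130 + 125 = 255

CCLV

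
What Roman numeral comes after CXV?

CXV = 115, so the next integer is 115 + 1 = 116

CXVI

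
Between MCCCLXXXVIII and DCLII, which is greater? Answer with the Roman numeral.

MCCCLXXXVIII = 1388
DCLII = 652
1388 is larger

MCCCLXXXVIII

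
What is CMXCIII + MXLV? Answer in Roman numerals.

CMXCIII = 993
MXLV = 1045
993 + 1045 = 2038

MMXXXVIII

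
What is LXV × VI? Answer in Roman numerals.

LXV = 65
VI = 6
65 × 6 = 390

CCCXC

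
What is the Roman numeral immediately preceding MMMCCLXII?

MMMCCLXII = 3262; previous is 3261

MMMCCLXI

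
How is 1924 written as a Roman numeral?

Convert 1924 to Roman numerals:
  1924 contains 1×1000 (M)
  924 contains 1×900 (CM)
  24 contains 2×10 (XX)
  4 contains 1×4 (IV)

MCMXXIV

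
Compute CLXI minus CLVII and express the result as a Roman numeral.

CLXI = 161
CLVII = 157
161 - 157 = 4

IV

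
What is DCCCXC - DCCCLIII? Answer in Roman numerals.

DCCCXC = 890
DCCCLIII = 853
890 - 853 = 37

XXXVII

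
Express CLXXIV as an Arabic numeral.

CLXXIV: C=100, L=50, X=10, X=10, IV=4
100 + 50 + 10 + 10 + 4 = 174

174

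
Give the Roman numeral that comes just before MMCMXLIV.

MMCMXLIV = 2944; previous is 2943

MMCMXLIII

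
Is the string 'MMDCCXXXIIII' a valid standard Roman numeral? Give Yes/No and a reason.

'MMDCCXXXIIII': More than 3 consecutive I's

No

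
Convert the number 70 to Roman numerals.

Convert 70 to Roman numerals:
  70 contains 1×50 (L)
  20 contains 2×10 (XX)

LXX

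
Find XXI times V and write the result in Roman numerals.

XXI = 21
V = 5
21 × 5 = 105

CV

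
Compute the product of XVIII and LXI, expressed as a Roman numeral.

XVIII = 18
LXI = 61
18 × 61 = 1098

MXCVIII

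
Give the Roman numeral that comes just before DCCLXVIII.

DCCLXVIII = 768; previous is 767

DCCLXVII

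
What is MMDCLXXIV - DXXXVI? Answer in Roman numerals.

MMDCLXXIV = 2674
DXXXVI = 536
2674 - 536 = 2138

MMCXXXVIII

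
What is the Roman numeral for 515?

Convert 515 to Roman numerals:
  515 contains 1×500 (D)
  15 contains 1×10 (X)
  5 contains 1×5 (V)

DXV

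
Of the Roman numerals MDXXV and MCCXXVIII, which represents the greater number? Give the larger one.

MDXXV = 1525
MCCXXVIII = 1228
1525 is larger

MDXXV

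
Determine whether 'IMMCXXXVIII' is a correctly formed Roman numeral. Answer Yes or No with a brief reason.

'IMMCXXXVIII': Invalid subtractive combination: IM

No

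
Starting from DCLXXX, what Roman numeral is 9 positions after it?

DCLXXX = 680
680 + 9 = 689

DCLXXXIX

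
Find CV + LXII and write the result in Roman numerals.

CV = 105
LXII = 62
105 + 62 = 167

CLXVII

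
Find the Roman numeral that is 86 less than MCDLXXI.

MCDLXXI = 1471
1471 - 86 = 1385

MCCCLXXXV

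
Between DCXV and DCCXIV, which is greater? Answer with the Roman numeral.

DCXV = 615
DCCXIV = 714
714 is larger

DCCXIV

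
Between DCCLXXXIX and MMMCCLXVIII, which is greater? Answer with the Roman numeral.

DCCLXXXIX = 789
MMMCCLXVIII = 3268
3268 is larger

MMMCCLXVIII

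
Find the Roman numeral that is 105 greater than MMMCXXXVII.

MMMCXXXVII = 3137
3137 + 105 = 3242

MMMCCXLII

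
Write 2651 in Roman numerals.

Convert 2651 to Roman numerals:
  2651 contains 2×1000 (MM)
  651 contains 1×500 (D)
  151 contains 1×100 (C)
  51 contains 1×50 (L)
  1 contains 1×1 (I)

MMDCLI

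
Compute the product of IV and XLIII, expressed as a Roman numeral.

IV = 4
XLIII = 43
4 × 43 = 172

CLXXII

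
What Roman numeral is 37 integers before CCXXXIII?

CCXXXIII = 233
233 - 37 = 196

CXCVI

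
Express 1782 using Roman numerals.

Convert 1782 to Roman numerals:
  1782 contains 1×1000 (M)
  782 contains 1×500 (D)
  282 contains 2×100 (CC)
  82 contains 1×50 (L)
  32 contains 3×10 (XXX)
  2 contains 2×1 (II)

MDCCLXXXII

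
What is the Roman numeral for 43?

Convert 43 to Roman numerals:
  43 contains 1×40 (XL)
  3 contains 3×1 (III)

XLIII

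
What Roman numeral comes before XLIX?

XLIX = 49, so the previous integer is 49 - 1 = 48

XLVIII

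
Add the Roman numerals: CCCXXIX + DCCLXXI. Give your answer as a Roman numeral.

CCCXXIX = 329
DCCLXXI = 771
329 + 771 = 1100

MC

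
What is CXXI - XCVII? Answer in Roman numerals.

CXXI = 121
XCVII = 97
121 - 97 = 24

XXIV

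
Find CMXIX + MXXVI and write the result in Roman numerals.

CMXIX = 919
MXXVI = 1026
919 + 1026 = 1945

MCMXLV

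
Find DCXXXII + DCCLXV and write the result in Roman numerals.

DCXXXII = 632
DCCLXV = 765
632 + 765 = 1397

MCCCXCVII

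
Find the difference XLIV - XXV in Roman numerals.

XLIV = 44
XXV = 25
44 - 25 = 19

XIX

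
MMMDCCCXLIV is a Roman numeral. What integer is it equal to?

MMMDCCCXLIV: M=1000, M=1000, M=1000, D=500, C=100, C=100, C=100, XL=40, IV=4
1000 + 1000 + 1000 + 500 + 100 + 100 + 100 + 40 + 4 = 3844

3844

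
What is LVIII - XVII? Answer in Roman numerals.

LVIII = 58
XVII = 17
58 - 17 = 41

XLI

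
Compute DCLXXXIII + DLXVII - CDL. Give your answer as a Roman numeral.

DCLXXXIII = 683, DLXVII = 567, CDL = 450
683 + 567 = 1250
1250 - 450 = 800

DCCC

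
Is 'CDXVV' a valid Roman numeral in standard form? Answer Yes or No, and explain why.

'CDXVV': V should not appear more than once

No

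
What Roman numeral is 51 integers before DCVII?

DCVII = 607
607 - 51 = 556

DLVI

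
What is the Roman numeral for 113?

Convert 113 to Roman numerals:
  113 contains 1×100 (C)
  13 contains 1×10 (X)
  3 contains 3×1 (III)

CXIII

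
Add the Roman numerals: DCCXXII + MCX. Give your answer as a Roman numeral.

DCCXXII = 722
MCX = 1110
722 + 1110 = 1832

MDCCCXXXII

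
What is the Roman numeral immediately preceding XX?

XX = 20; previous is 19

XIX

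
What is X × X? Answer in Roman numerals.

X = 10
X = 10
10 × 10 = 100

C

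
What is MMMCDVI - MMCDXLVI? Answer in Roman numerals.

MMMCDVI = 3406
MMCDXLVI = 2446
3406 - 2446 = 960

CMLX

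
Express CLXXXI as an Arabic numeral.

CLXXXI: C=100, L=50, X=10, X=10, X=10, I=1
100 + 50 + 10 + 10 + 10 + 1 = 181

181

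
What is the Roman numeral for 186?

Convert 186 to Roman numerals:
  186 contains 1×100 (C)
  86 contains 1×50 (L)
  36 contains 3×10 (XXX)
  6 contains 1×5 (V)
  1 contains 1×1 (I)

CLXXXVI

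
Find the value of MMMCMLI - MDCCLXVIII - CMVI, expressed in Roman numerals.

MMMCMLI = 3951, MDCCLXVIII = 1768, CMVI = 906
3951 - 1768 = 2183
2183 - 906 = 1277

MCCLXXVII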